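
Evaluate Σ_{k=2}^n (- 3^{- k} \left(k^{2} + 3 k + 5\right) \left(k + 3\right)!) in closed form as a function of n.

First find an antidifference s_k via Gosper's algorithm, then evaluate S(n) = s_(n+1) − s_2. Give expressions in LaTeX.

S(n) = 120 - 3^{- n} n \left(n + 4\right)! - 2 \cdot 3^{- n} \left(n + 4\right)!

t_(k+1)/t_k = (k + 4)*(3*k + (k + 1)**2 + 8)/(3*(k**2 + 3*k + 5)).
So A=k/3 + 4/3 and B=1, with C=k**2 + 3*k + 5.
Need (k/3 + 4/3)·f(k+1) − (1)·f(k) = k**2 + 3*k + 5.
From deg A=1, deg B=0, deg C=2: d=1.
Solving with deg f ≤ 1: f(k) = 3*(k + 1).
R(k) = B(k−1)·f(k)/C(k) = 3*(k + 1)/(k**2 + 3*k + 5); s_k = R·t_k = -3**(1 - k)*(k + 1)*factorial(k + 3).
Δs = -(k**2 + 3*k + 5)*factorial(k + 3)/3**k, as required.
s_(n+1) = -(n + 2)*factorial(n + 4)/3**n and s_(2) = -120, so S(n) = 120 - n*factorial(n + 4)/3**n - 2*factorial(n + 4)/3**n.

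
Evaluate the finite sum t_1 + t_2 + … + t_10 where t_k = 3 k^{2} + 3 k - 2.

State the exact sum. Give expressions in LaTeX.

Step 1: r(k) = (3*k**2 + 9*k + 4)/(3*k**2 + 3*k - 2).
Take A(k)=1, B(k)=1, C(k)=k**2 + k - 2/3.
Set up (1)·f(k+1) − (1)·f(k) − (k**2 + k - 2/3) = 0.
Bound: deg f ≤ 3.
Solve for f: f(k) = k*(k**2 - 3)/3 (degree 3 ≤ 3).
Then R = B(k−1)f/C = k*(k**2 - 3)/(3*k**2 + 3*k - 2), so s_k = R(k)·t_k = k*(k**2 - 3).
Δs = 3*k**2 + 3*k - 2, as required.
Sum = s_(11) − s_(1); s_(11) = 1298, s_(1) = -2 ⇒ 1300.

Σ = 1300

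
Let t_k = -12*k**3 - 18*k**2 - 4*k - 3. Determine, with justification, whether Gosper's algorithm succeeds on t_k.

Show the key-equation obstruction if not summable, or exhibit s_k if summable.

Ratio r(k) = (12*k**3 + 54*k**2 + 76*k + 37)/(12*k**3 + 18*k**2 + 4*k + 3).
Take A(k)=1, B(k)=1, C(k)=k**3 + 3*k**2/2 + k/3 + 1/4.
Solve (1)·f(k+1) − (1)·f(k) = k**3 + 3*k**2/2 + k/3 + 1/4.
From deg A=0, deg B=0, deg C=3: d=4.
A polynomial solution: f(k) = k*(3*k**3 - 4*k + 4)/12.
Certificate R = B(k−1)f/C = k*(3*k**3 - 4*k + 4)/(12*k**3 + 18*k**2 + 4*k + 3) gives s_k = k*(-3*k**3 + 4*k - 4).
s_(k+1) − s_k = -12*k**3 - 18*k**2 - 4*k - 3 = t_k.

Yes. s_k = k*(-3*k**3 + 4*k - 4).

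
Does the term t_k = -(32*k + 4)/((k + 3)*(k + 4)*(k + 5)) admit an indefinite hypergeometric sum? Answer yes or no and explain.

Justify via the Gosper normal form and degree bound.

Yes. s_k = -k*(25*k - 17)/(6*(k + 3)*(k + 4)).

r(k) = (k + 3)*(8*k + 9)/((k + 6)*(8*k + 1)) after simplifying.
Take A(k)=k + 3, B(k)=k + 6, C(k)=k + 1/8.
f must satisfy (k + 3)·f(k+1) − (k + 5)·f(k) = k + 1/8.
d = 2 from the (1,1,1) case.
Match coefficients ⇒ f(k) = k*(25*k - 17)/192.
Then R = B(k−1)f/C = k*(k + 5)*(25*k - 17)/(24*(8*k + 1)), so s_k = R(k)·t_k = -k*(25*k - 17)/(6*(k + 3)*(k + 4)).
s_(k+1) − s_k = 4*(-8*k - 1)/(k**3 + 12*k**2 + 47*k + 60) = t_k.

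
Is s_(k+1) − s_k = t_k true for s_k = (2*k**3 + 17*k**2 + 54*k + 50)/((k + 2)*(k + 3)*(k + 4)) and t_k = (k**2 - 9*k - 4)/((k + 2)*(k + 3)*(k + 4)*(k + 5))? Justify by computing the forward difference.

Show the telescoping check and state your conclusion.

s_(k+1) = (54*k + 2*(k + 1)**3 + 17*(k + 1)**2 + 104)/((k + 3)*(k + 4)*(k + 5))
s_(k+1) − s_k = (k**2 - 9*k - 4)/(k**4 + 14*k**3 + 71*k**2 + 154*k + 120)
(s_(k+1) − s_k) − t_k = 0

Valid — Δs_k = t_k.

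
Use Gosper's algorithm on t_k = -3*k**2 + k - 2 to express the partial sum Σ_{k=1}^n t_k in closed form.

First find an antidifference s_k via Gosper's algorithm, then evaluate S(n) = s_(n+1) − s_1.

S(n) = n*(-n**2 - n - 2)

t_(k+1)/t_k = (-k + 3*(k + 1)**2 + 1)/(3*k**2 - k + 2).
Take A(k)=1, B(k)=1, C(k)=k**2 - k/3 + 2/3.
Solve (1)·f(k+1) − (1)·f(k) = k**2 - k/3 + 2/3.
Degrees (0,0,2) ⇒ d ≤ 3.
Solve for f: f(k) = k*(k**2 - 2*k + 3)/3 (degree 3 ≤ 3).
So s_k = (B(k−1)f/C)·t_k = (k*(k**2 - 2*k + 3)/(3*k**2 - k + 2))·t_k = k*(-k**2 + 2*k - 3).
s_(k+1) − s_k = -3*k**2 + k - 2 = t_k.
Evaluate: s_(n+1) = -n**3 - n**2 - 2*n - 2; subtract s_(1) = -2 ⇒ S(n) = n*(-n**2 - n - 2).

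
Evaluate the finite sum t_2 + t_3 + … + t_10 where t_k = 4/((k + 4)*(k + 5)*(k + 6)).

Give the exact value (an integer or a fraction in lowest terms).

Σ = 11/280

Step 1: r(k) = (k + 4)/(k + 7).
Factor: A=k + 4; B=k + 7; C=1.
Set up (k + 4)·f(k+1) − (k + 6)·f(k) − (1) = 0.
Degrees (1,1,0) ⇒ d ≤ 2.
Coefficient equations give f(k) = k*(k + 9)/40.
R(k) = B(k−1)·f(k)/C(k) = k*(k + 6)*(k + 9)/40; s_k = R·t_k = k*(k + 9)/(10*(k + 4)*(k + 5)).
Verify: 4/(k**3 + 15*k**2 + 74*k + 120) matches t_k.
Sum = s_(11) − s_(2); s_(11) = 11/120, s_(2) = 11/210 ⇒ 11/280.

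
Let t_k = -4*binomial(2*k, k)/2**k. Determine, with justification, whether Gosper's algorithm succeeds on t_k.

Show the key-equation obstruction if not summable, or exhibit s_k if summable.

No — negative degree bound, so no certificate f.

t_(k+1)/t_k = (2*k + 1)/(k + 1).
So A=2*k + 1 and B=k + 1, with C=1.
f must satisfy (2*k + 1)·f(k+1) − (k)·f(k) = 1.
d = -1 from the (1,1,0) case.
Negative degree bound (-1): no f exists, t_k not Gosper-summable.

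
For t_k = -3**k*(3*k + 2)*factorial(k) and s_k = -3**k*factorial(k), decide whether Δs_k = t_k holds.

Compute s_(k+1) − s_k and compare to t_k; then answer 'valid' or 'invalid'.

Valid — Δs_k = t_k.

s_(k+1) = -3**(k + 1)*factorial(k + 1)
s_(k+1) − s_k = -3**k*(3*k + 2)*factorial(k)
(s_(k+1) − s_k) − t_k = 0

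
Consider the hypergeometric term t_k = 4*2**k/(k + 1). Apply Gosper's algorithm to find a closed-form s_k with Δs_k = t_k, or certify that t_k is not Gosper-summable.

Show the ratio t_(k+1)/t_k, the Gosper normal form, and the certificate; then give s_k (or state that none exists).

t_(k+1)/t_k = 2*(k + 1)/(k + 2).
Factor: A=2*k + 2; B=k + 2; C=1.
Need (2*k + 2)·f(k+1) − (k + 1)·f(k) = 1.
From deg A=1, deg B=1, deg C=0: d=-1.
deg f ≤ -1 is impossible — no certificate.

not Gosper-summable; s_k does not exist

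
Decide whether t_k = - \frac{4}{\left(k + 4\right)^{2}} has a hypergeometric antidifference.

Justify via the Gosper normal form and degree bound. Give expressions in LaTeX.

No; the coefficient equations for f are inconsistent.

Ratio r(k) = (k + 4)**2/(k + 5)**2.
So A=k**2 + 8*k + 16 and B=k**2 + 10*k + 25, with C=1.
Set up (k**2 + 8*k + 16)·f(k+1) − (k**2 + 8*k + 16)·f(k) − (1) = 0.
From deg A=2, deg B=2, deg C=0: d=0.
f = c0 ⇒ A·f(k+1) − B(k−1)·f(k) − C = -1. The system {-1 = 0} is inconsistent; no antidifference.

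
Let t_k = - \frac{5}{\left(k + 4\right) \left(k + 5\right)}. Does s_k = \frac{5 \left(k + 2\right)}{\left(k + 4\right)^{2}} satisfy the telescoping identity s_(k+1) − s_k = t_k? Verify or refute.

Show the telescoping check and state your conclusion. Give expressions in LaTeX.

Invalid: residual \frac{10 \left(2 k + 9\right)}{k^{4} + 18 k^{3} + 121 k^{2} + 360 k + 400} ≠ 0.

s_(k+1) = 5*(k + 3)/(k + 5)**2
s_(k+1) − s_k = 5*(-k**2 - 5*k - 2)/(k**4 + 18*k**3 + 121*k**2 + 360*k + 400)
(s_(k+1) − s_k) − t_k = 10*(2*k + 9)/(k**4 + 18*k**3 + 121*k**2 + 360*k + 400)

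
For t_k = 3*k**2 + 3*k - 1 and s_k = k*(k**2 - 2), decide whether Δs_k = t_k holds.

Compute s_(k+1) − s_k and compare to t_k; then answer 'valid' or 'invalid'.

Valid: the claim telescopes to t_k.

s_(k+1) = (k + 1)*((k + 1)**2 - 2)
s_(k+1) − s_k = 3*k**2 + 3*k - 1
(s_(k+1) − s_k) − t_k = 0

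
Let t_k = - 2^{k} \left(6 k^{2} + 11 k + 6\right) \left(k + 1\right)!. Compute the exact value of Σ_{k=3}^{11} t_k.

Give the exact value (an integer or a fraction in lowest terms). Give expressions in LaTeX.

Σ = -867199824689856

Step 1: r(k) = 2*(6*k**3 + 35*k**2 + 69*k + 46)/(6*k**2 + 11*k + 6).
Factor: A=2*k + 4; B=1; C=k**2 + 11*k/6 + 1.
Set up (2*k + 4)·f(k+1) − (1)·f(k) − (k**2 + 11*k/6 + 1) = 0.
Bound: deg f ≤ 1.
Solving with deg f ≤ 1: f(k) = (3*k - 2)/6.
Then R = B(k−1)f/C = (3*k - 2)/(6*k**2 + 11*k + 6), so s_k = R(k)·t_k = -2**k*(3*k - 2)*factorial(k + 1).
Verify: -2**k*(6*k**2 + 11*k + 6)*factorial(k + 1) matches t_k.
Evaluate s at k=12 and k=3: -867199824691200 and -1344; difference -867199824689856.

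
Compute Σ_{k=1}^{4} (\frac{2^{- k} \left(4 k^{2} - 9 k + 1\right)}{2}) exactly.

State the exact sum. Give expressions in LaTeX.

The ratio is (4*k**2 - k - 4)/(2*(4*k**2 - 9*k + 1)).
Factor: A=1/2; B=1; C=k**2 - 9*k/4 + 1/4.
Set up (1/2)·f(k+1) − (1)·f(k) − (k**2 - 9*k/4 + 1/4) = 0.
From deg A=0, deg B=0, deg C=2: d=2.
Solve for f: f(k) = -(4*k**2 - k + 4)/2 (degree 2 ≤ 2).
Get s_k = R·t_k = (-4*k**2 + k - 4)/2**k with R(k) = B(k−1)f(k)/C(k) = -2*(4*k**2 - k + 4)/(4*k**2 - 9*k + 1).
s_(k+1) − s_k = (4*k**2 - 9*k + 1)/(2*2**k) = t_k.
Evaluate s at k=5 and k=1: -99/32 and -7/2; difference 13/32.

Σ = 13/32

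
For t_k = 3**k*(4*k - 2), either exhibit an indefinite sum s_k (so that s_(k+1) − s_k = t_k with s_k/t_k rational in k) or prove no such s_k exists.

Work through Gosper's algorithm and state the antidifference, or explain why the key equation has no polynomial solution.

s_k = 2*3**k*(k - 2)

r(k) = 3*(2*k + 1)/(2*k - 1) after simplifying.
So A=3 and B=1, with C=k - 1/2.
f must satisfy (3)·f(k+1) − (1)·f(k) = k - 1/2.
Bound: deg f ≤ 1.
Match coefficients ⇒ f(k) = (k - 2)/2.
Then R = B(k−1)f/C = (k - 2)/(2*k - 1), so s_k = R(k)·t_k = 2*3**k*(k - 2).
Δs = 3**k*(4*k - 2), as required.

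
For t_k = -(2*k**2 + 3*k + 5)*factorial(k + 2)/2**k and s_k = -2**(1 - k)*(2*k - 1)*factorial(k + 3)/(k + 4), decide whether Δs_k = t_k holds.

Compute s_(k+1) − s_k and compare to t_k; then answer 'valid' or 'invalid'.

s_(k+1) = -(2*k + 1)*factorial(k + 4)/(2**k*(k + 5))
s_(k+1) − s_k = -(2*k**3 + 13*k**2 + 22*k + 26)*factorial(k + 3)/(2**k*(k + 4)*(k + 5))
(s_(k+1) − s_k) − t_k = (2*k**3 + 11*k**2 + 13*k + 22)*factorial(k + 2)/(2**k*(k + 4)*(k + 5))

Invalid: residual (2*k**3 + 11*k**2 + 13*k + 22)*factorial(k + 2)/(2**k*(k + 4)*(k + 5)) ≠ 0.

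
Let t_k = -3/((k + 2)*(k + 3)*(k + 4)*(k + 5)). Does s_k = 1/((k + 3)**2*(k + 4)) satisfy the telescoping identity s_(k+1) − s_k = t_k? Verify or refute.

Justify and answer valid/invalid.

s_(k+1) = 1/((k + 4)**2*(k + 5))
s_(k+1) − s_k = ((k + 3)**2 - (k + 4)*(k + 5))/((k + 3)**2*(k + 4)**2*(k + 5))
(s_(k+1) − s_k) − t_k = 2*(2*k + 7)/(k**6 + 21*k**5 + 181*k**4 + 819*k**3 + 2050*k**2 + 2688*k + 1440)

Invalid: residual 2*(2*k + 7)/(k**6 + 21*k**5 + 181*k**4 + 819*k**3 + 2050*k**2 + 2688*k + 1440) ≠ 0.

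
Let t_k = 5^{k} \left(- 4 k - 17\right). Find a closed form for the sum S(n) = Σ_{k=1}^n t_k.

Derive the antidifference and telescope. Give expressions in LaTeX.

S(n) = - 5 \cdot 5^{n} n - 20 \cdot 5^{n} + 20

The ratio is 5*(4*k + 21)/(4*k + 17).
So A=5 and B=1, with C=k + 17/4.
f must satisfy (5)·f(k+1) − (1)·f(k) = k + 17/4.
d = 1 from the (0,0,1) case.
Solve for f: f(k) = (k + 3)/4 (degree 1 ≤ 1).
So s_k = (B(k−1)f/C)·t_k = ((k + 3)/(4*k + 17))·t_k = 5**k*(-k - 3).
Δs = 5**k*(-4*k - 17), as required.
Telescope: S(n) = s_(n+1) − s_(1) = 5**(n + 1)*(-n - 4) − (-20) = -5*5**n*n - 20*5**n + 20.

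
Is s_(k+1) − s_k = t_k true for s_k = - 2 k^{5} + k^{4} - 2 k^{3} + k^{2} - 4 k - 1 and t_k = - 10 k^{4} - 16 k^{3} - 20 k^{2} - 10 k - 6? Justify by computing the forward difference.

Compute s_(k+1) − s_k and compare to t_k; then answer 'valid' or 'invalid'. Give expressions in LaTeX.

Valid — Δs_k = t_k.

s_(k+1) = -2*k**5 - 9*k**4 - 18*k**3 - 19*k**2 - 14*k - 7
s_(k+1) − s_k = -10*k**4 - 16*k**3 - 20*k**2 - 10*k - 6
(s_(k+1) − s_k) − t_k = 0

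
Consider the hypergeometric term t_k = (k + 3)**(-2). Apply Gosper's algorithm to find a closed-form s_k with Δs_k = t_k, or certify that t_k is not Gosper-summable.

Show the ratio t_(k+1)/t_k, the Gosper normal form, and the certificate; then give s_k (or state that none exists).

none (Gosper's algorithm certifies no s_k)

t_(k+1)/t_k = (k + 3)**2/(k + 4)**2.
Gosper form: A/B · C(k+1)/C(k) with A=k**2 + 6*k + 9, B=k**2 + 8*k + 16, C=1.
Key eq: (k**2 + 6*k + 9)·f(k+1) = (k**2 + 6*k + 9)·f(k) + (1).
d = 0 from the (2,2,0) case.
Put f(k) = c0: A·f(k+1) − B(k−1)·f(k) − C = -1; need -1 = 0 — inconsistent ⇒ no f, not summable.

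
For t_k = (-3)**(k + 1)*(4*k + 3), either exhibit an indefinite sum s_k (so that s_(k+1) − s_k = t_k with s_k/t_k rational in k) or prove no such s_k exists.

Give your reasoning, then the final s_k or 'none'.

s_k = 3*(-3)**k*k

Ratio r(k) = 3*(-4*k - 7)/(4*k + 3).
Factor: A=-3; B=1; C=k + 3/4.
Solve (-3)·f(k+1) − (1)·f(k) = k + 3/4.
deg f ≤ 1 (via 0,0,1).
Solving with deg f ≤ 1: f(k) = -k/4.
Get s_k = R·t_k = 3*(-3)**k*k with R(k) = B(k−1)f(k)/C(k) = -k/(4*k + 3).
Check: Δs_k = (-3)**(k + 1)*(4*k + 3). ✓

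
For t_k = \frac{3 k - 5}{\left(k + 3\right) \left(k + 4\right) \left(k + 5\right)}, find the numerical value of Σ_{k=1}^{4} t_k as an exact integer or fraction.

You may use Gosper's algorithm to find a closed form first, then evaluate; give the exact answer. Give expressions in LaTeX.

r(k) = (k + 3)*(3*k - 2)/((k + 6)*(3*k - 5)) after simplifying.
Gosper form: A/B · C(k+1)/C(k) with A=k + 3, B=k + 6, C=k - 5/3.
Set up (k + 3)·f(k+1) − (k + 5)·f(k) − (k - 5/3) = 0.
Degrees (1,1,1) ⇒ d ≤ 2.
Match coefficients ⇒ f(k) = k*(k - 11)/18.
Then R = B(k−1)f/C = k*(k - 11)*(k + 5)/(6*(3*k - 5)), so s_k = R(k)·t_k = k*(k - 11)/(6*(k + 3)*(k + 4)).
Δs = (3*k - 5)/(k**3 + 12*k**2 + 47*k + 60), as required.
Evaluate s at k=5 and k=1: -5/72 and -1/12; difference 1/72.

Σ = 1/72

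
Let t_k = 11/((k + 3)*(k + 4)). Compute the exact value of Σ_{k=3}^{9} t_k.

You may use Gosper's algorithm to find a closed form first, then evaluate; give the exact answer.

Σ = 77/78

t_(k+1)/t_k = (k + 3)/(k + 5).
Gosper form: A/B · C(k+1)/C(k) with A=k + 3, B=k + 5, C=1.
f must satisfy (k + 3)·f(k+1) − (k + 4)·f(k) = 1.
deg f ≤ 1 (via 1,1,0).
Coefficient equations give f(k) = k/3.
So s_k = (B(k−1)f/C)·t_k = (k*(k + 4)/3)·t_k = 11*k/(3*(k + 3)).
Δs = 11/(k**2 + 7*k + 12), as required.
Telescoping: Σ = s_(10) − s_(3) = 110/39 − (11/6) = 77/78.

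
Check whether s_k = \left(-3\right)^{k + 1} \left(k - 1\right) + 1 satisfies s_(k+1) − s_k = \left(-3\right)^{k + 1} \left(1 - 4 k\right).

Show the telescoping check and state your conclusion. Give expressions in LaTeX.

valid; difference matches t_k

s_(k+1) = (-3)**(k + 2)*k + 1
s_(k+1) − s_k = (-3)**(k + 1)*(1 - 4*k)
(s_(k+1) − s_k) − t_k = 0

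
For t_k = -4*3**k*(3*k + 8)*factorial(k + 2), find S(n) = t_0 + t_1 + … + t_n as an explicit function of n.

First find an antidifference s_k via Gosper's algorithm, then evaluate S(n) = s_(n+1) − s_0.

S(n) = -12*3**n*factorial(n + 3) + 8

t_(k+1)/t_k = 3*(k + 3)*(3*k + 11)/(3*k + 8).
Normal form (A,B,C) = (3*k + 9, 1, k + 8/3).
Need (3*k + 9)·f(k+1) − (1)·f(k) = k + 8/3.
From deg A=1, deg B=0, deg C=1: d=0.
Coefficient equations give f(k) = 1/3.
Then R = B(k−1)f/C = 1/(3*k + 8), so s_k = R(k)·t_k = -4*3**k*factorial(k + 2).
Verify: -4*3**k*(3*k + 8)*factorial(k + 2) matches t_k.
s_(n+1) = -12*3**n*factorial(n + 3) and s_(0) = -8, so S(n) = -12*3**n*factorial(n + 3) + 8.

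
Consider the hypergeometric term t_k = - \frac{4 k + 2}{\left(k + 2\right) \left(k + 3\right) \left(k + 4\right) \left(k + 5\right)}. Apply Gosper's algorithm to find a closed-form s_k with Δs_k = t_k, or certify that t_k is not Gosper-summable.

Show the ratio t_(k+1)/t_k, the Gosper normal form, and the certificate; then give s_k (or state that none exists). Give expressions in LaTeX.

s_k = - \frac{k \left(k^{2} + 9 k + 2\right)}{12 \left(k + 2\right) \left(k + 3\right) \left(k + 4\right)}

t_(k+1)/t_k = (k + 2)*(2*k + 3)/((k + 6)*(2*k + 1)).
A = k + 2, B = k + 6, C = k + 1/2.
f must satisfy (k + 2)·f(k+1) − (k + 5)·f(k) = k + 1/2.
deg f ≤ 3 (via 1,1,1).
Match coefficients ⇒ f(k) = k*(k**2 + 9*k + 2)/48.
Certificate R = B(k−1)f/C = k*(k + 5)*(k**2 + 9*k + 2)/(24*(2*k + 1)) gives s_k = -k*(k**2 + 9*k + 2)/(12*(k + 2)*(k + 3)*(k + 4)).
Δs = 2*(-2*k - 1)/(k**4 + 14*k**3 + 71*k**2 + 154*k + 120), as required.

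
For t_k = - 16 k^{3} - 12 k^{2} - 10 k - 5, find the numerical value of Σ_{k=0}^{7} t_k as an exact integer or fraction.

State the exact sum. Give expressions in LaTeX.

Step 1: r(k) = (16*k**3 + 60*k**2 + 82*k + 43)/(16*k**3 + 12*k**2 + 10*k + 5).
So A=1 and B=1, with C=k**3 + 3*k**2/4 + 5*k/8 + 5/16.
f must satisfy (1)·f(k+1) − (1)·f(k) = k**3 + 3*k**2/4 + 5*k/8 + 5/16.
deg f ≤ 4 (via 0,0,3).
Solve for f: f(k) = k*(4*k**3 - 4*k**2 + 3*k + 2)/16 (degree 4 ≤ 4).
Certificate R = B(k−1)f/C = k*(4*k**3 - 4*k**2 + 3*k + 2)/(16*k**3 + 12*k**2 + 10*k + 5) gives s_k = k*(-4*k**3 + 4*k**2 - 3*k - 2).
Δs = -16*k**3 - 12*k**2 - 10*k - 5, as required.
Σ_(k=0)^(7) t_k = s_(8) − s_(0) = -14544 − (0) = -14544.

Σ = -14544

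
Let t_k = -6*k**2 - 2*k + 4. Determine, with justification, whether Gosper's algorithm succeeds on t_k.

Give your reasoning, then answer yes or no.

Yes. s_k = 2*k*(-k**2 + k + 2).

The ratio is (k + 3*(k + 1)**2 - 1)/(3*k**2 + k - 2).
So A=1 and B=1, with C=k**2 + k/3 - 2/3.
f must satisfy (1)·f(k+1) − (1)·f(k) = k**2 + k/3 - 2/3.
d = 3 from the (0,0,2) case.
Solving with deg f ≤ 3: f(k) = k*(k - 2)*(k + 1)/3.
Certificate R = B(k−1)f/C = k*(k - 2)/(3*k - 2) gives s_k = 2*k*(-k**2 + k + 2).
s_(k+1) − s_k = -6*k**2 - 2*k + 4 = t_k.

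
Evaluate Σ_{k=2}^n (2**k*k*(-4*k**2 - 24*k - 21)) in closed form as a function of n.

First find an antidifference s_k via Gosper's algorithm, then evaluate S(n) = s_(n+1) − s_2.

r(k) = 2*(4*k**3 + 36*k**2 + 81*k + 49)/(k*(4*k**2 + 24*k + 21)) after simplifying.
Gosper form: A/B · C(k+1)/C(k) with A=2, B=1, C=k**3 + 6*k**2 + 21*k/4.
f must satisfy (2)·f(k+1) − (1)·f(k) = k**3 + 6*k**2 + 21*k/4.
Bound: deg f ≤ 3.
Solving with deg f ≤ 3: f(k) = (4*k**3 - 3*k - 2)/4.
Then R = B(k−1)f/C = (4*k**3 - 3*k - 2)/(k*(4*k**2 + 24*k + 21)), so s_k = R(k)·t_k = 2**k*(-4*k**3 + 3*k + 2).
Verify: 2**k*k*(-4*k**2 - 24*k - 21) matches t_k.
Telescope: S(n) = s_(n+1) − s_(2) = 2**(n + 1)*(-4*n**3 - 12*n**2 - 9*n + 1) − (-96) = -8*2**n*n**3 - 24*2**n*n**2 - 18*2**n*n + 2*2**n + 96.

S(n) = -8*2**n*n**3 - 24*2**n*n**2 - 18*2**n*n + 2*2**n + 96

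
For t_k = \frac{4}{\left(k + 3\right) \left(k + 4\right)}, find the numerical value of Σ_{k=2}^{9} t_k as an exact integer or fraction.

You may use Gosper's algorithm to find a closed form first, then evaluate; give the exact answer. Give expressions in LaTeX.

Σ = 32/65

t_(k+1)/t_k = (k + 3)/(k + 5).
Gosper form: A/B · C(k+1)/C(k) with A=k + 3, B=k + 5, C=1.
Solve (k + 3)·f(k+1) − (k + 4)·f(k) = 1.
Degrees (1,1,0) ⇒ d ≤ 1.
Match coefficients ⇒ f(k) = k/3.
So s_k = (B(k−1)f/C)·t_k = (k*(k + 4)/3)·t_k = 4*k/(3*(k + 3)).
Verify: 4/(k**2 + 7*k + 12) matches t_k.
Σ_(k=2)^(9) t_k = s_(10) − s_(2) = 40/39 − (8/15) = 32/65.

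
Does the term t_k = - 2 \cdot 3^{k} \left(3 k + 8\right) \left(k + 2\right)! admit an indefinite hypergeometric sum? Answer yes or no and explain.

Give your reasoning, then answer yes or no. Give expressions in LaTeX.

r(k) = 3*(k + 3)*(3*k + 11)/(3*k + 8) after simplifying.
Take A(k)=3*k + 9, B(k)=1, C(k)=k + 8/3.
f must satisfy (3*k + 9)·f(k+1) − (1)·f(k) = k + 8/3.
d = 0 from the (1,0,1) case.
Solving with deg f ≤ 0: f(k) = 1/3.
So s_k = (B(k−1)f/C)·t_k = (1/(3*k + 8))·t_k = -2*3**k*factorial(k + 2).
Check: Δs_k = -2*3**k*(3*k + 8)*factorial(k + 2). ✓

Yes. s_k = - 2 \cdot 3^{k} \left(k + 2\right)!.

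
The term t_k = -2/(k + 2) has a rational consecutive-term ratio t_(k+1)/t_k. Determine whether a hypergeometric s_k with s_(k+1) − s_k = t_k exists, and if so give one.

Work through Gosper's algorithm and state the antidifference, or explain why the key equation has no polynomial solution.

none (Gosper's algorithm certifies no s_k)

Step 1: r(k) = (k + 2)/(k + 3).
Normal form (A,B,C) = (k + 2, k + 3, 1).
Need (k + 2)·f(k+1) − (k + 2)·f(k) = 1.
From deg A=1, deg B=1, deg C=0: d=0.
f = c0 ⇒ A·f(k+1) − B(k−1)·f(k) − C = -1. The system {-1 = 0} is inconsistent; no antidifference.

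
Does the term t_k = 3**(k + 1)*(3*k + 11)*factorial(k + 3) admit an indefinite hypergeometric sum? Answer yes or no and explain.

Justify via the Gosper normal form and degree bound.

The ratio is 3*(k + 4)*(3*k + 14)/(3*k + 11).
Factor: A=3*k + 12; B=1; C=k + 11/3.
f must satisfy (3*k + 12)·f(k+1) − (1)·f(k) = k + 11/3.
From deg A=1, deg B=0, deg C=1: d=0.
Solving with deg f ≤ 0: f(k) = 1/3.
Certificate R = B(k−1)f/C = 1/(3*k + 11) gives s_k = 3**(k + 1)*factorial(k + 3).
Δs = 3**(k + 1)*(3*k + 11)*factorial(k + 3), as required.

Yes. s_k = 3**(k + 1)*factorial(k + 3).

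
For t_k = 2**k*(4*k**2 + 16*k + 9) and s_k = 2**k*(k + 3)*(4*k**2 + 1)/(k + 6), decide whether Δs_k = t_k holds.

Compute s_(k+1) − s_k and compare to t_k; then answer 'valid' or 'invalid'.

s_(k+1) = 2**(k + 1)*(k + 4)*(4*(k + 1)**2 + 1)/(k + 7)
s_(k+1) − s_k = 2**k*(4*k**4 + 56*k**3 + 277*k**2 + 474*k + 219)/(k**2 + 13*k + 42)
(s_(k+1) − s_k) − t_k = 2**k*(-12*k**3 - 108*k**2 - 315*k - 159)/(k**2 + 13*k + 42)

Invalid: residual 2**k*(-12*k**3 - 108*k**2 - 315*k - 159)/(k**2 + 13*k + 42) ≠ 0.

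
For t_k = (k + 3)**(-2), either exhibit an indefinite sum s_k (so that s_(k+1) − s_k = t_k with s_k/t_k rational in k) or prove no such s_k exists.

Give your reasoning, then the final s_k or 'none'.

none — t_k is not Gosper-summable

Compute t_(k+1)/t_k: get (k + 3)**2/(k + 4)**2.
Gosper form: A/B · C(k+1)/C(k) with A=k**2 + 6*k + 9, B=k**2 + 8*k + 16, C=1.
Set up (k**2 + 6*k + 9)·f(k+1) − (k**2 + 6*k + 9)·f(k) − (1) = 0.
d = 0 from the (2,2,0) case.
f = c0 ⇒ A·f(k+1) − B(k−1)·f(k) − C = -1. The system {-1 = 0} is inconsistent; no antidifference.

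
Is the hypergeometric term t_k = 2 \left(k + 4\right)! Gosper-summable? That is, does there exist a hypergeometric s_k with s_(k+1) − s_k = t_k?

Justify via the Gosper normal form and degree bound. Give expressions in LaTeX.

No — t_k has no hypergeometric antidifference.

Step 1: r(k) = k + 5.
A = k + 5, B = 1, C = 1.
Solve (k + 5)·f(k+1) − (1)·f(k) = 1.
d = -1 from the (1,0,0) case.
d = -1 < 0 ⇒ no nonzero polynomial f; not summable.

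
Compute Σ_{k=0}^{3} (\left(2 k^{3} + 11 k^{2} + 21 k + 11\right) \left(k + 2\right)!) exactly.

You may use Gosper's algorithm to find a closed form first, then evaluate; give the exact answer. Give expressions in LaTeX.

Σ = 30244

t_(k+1)/t_k = (2*k**4 + 23*k**3 + 100*k**2 + 192*k + 135)/(2*k**3 + 11*k**2 + 21*k + 11).
A = k + 3, B = 1, C = k**3 + 11*k**2/2 + 21*k/2 + 11/2.
Need (k + 3)·f(k+1) − (1)·f(k) = k**3 + 11*k**2/2 + 21*k/2 + 11/2.
deg f ≤ 2 (via 1,0,3).
Match coefficients ⇒ f(k) = (k + 2)*(2*k - 1)/2.
Certificate R = B(k−1)f/C = (k + 2)*(2*k - 1)/(2*k**3 + 11*k**2 + 21*k + 11) gives s_k = (k + 2)*(2*k - 1)*factorial(k + 2).
Δs = (2*k**3 + 11*k**2 + 21*k + 11)*factorial(k + 2), as required.
Sum = s_(4) − s_(0); s_(4) = 30240, s_(0) = -4 ⇒ 30244.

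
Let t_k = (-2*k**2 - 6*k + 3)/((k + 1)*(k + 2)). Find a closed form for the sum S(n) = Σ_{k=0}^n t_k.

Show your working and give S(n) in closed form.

S(n) = (-2*n**2 + n + 3)/(n + 2)

t_(k+1)/t_k = (k + 1)*(6*k + 2*(k + 1)**2 + 3)/((k + 3)*(2*k**2 + 6*k - 3)).
So A=k + 1 and B=k + 3, with C=k**2 + 3*k - 3/2.
f must satisfy (k + 1)·f(k+1) − (k + 2)·f(k) = k**2 + 3*k - 3/2.
Bound: deg f ≤ 2.
Coefficient equations give f(k) = k*(2*k - 5)/2.
Get s_k = R·t_k = k*(5 - 2*k)/(k + 1) with R(k) = B(k−1)f(k)/C(k) = k*(k + 2)*(2*k - 5)/(2*k**2 + 6*k - 3).
s_(k+1) − s_k = (-2*k**2 - 6*k + 3)/(k**2 + 3*k + 2) = t_k.
Σ_(k=0)^n t_k = s_(n+1) − s_(0) = ((-2*n**2 + n + 3)/(n + 2)) − (0), i.e. (-2*n**2 + n + 3)/(n + 2).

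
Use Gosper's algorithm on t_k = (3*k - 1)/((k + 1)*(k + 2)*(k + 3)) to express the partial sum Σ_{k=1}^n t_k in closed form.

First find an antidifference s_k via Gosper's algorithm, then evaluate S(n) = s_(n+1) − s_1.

The ratio is (k + 1)*(3*k + 2)/((k + 4)*(3*k - 1)).
Factor: A=k + 1; B=k + 4; C=k - 1/3.
Solve (k + 1)·f(k+1) − (k + 3)·f(k) = k - 1/3.
deg f ≤ 2 (via 1,1,1).
A polynomial solution: f(k) = k*(k - 3)/6.
So s_k = (B(k−1)f/C)·t_k = (k*(k - 3)*(k + 3)/(2*(3*k - 1)))·t_k = k*(k - 3)/(2*(k + 1)*(k + 2)).
Verify: (3*k - 1)/(k**3 + 6*k**2 + 11*k + 6) matches t_k.
Σ_(k=1)^n t_k = s_(n+1) − s_(1) = ((n**2 - n - 2)/(2*(n**2 + 5*n + 6))) − (-1/6), i.e. n*(2*n + 1)/(3*(n**2 + 5*n + 6)).

S(n) = n*(2*n + 1)/(3*(n**2 + 5*n + 6))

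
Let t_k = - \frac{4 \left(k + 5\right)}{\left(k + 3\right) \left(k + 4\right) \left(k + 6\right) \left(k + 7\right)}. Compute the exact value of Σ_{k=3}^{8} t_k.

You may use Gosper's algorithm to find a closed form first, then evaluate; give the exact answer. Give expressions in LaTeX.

r(k) = (k + 3)*(k + 6)**2/((k + 5)**2*(k + 8)) after simplifying.
So A=k + 3 and B=k + 8, with C=k**2 + 10*k + 25.
Need (k + 3)·f(k+1) − (k + 7)·f(k) = k**2 + 10*k + 25.
Degrees (1,1,2) ⇒ d ≤ 4.
Solving with deg f ≤ 4: f(k) = k*(k + 4)*(k + 5)*(k + 9)/36.
Certificate R = B(k−1)f/C = k*(k + 4)*(k + 7)*(k + 9)/(36*(k + 5)) gives s_k = k*(-k - 9)/(9*(k**2 + 9*k + 18)).
Check: Δs_k = 4*(-k - 5)/(k**4 + 20*k**3 + 145*k**2 + 450*k + 504). ✓
Σ_(k=3)^(8) t_k = s_(9) − s_(3) = -1/10 − (-2/27) = -7/270.

Σ = -7/270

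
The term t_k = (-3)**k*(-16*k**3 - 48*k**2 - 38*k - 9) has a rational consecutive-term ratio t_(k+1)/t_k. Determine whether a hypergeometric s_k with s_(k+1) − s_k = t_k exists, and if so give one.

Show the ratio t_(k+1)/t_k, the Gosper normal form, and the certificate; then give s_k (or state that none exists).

Compute t_(k+1)/t_k: get 3*(-16*k**3 - 96*k**2 - 182*k - 111)/(16*k**3 + 48*k**2 + 38*k + 9).
Factor: A=-3; B=1; C=k**3 + 3*k**2 + 19*k/8 + 9/16.
Key eq: (-3)·f(k+1) = (1)·f(k) + (k**3 + 3*k**2 + 19*k/8 + 9/16).
d = 3 from the (0,0,3) case.
Solving with deg f ≤ 3: f(k) = -k*(4*k**2 + 3*k - 4)/16.
Certificate R = B(k−1)f/C = -k*(4*k**2 + 3*k - 4)/((2*k + 1)*(8*k**2 + 20*k + 9)) gives s_k = (-3)**k*k*(4*k**2 + 3*k - 4).
Δs = (-3)**k*(-16*k**3 - 48*k**2 - 38*k - 9), as required.

s_k = (-3)**k*k*(4*k**2 + 3*k - 4)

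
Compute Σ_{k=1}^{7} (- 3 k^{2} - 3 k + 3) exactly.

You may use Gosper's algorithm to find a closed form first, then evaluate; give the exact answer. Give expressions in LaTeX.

Step 1: r(k) = (k + (k + 1)**2)/(k**2 + k - 1).
So A=1 and B=1, with C=k**2 + k - 1.
Set up (1)·f(k+1) − (1)·f(k) − (k**2 + k - 1) = 0.
Degrees (0,0,2) ⇒ d ≤ 3.
Solve for f: f(k) = k*(k - 2)*(k + 2)/3 (degree 3 ≤ 3).
Get s_k = R·t_k = k*(4 - k**2) with R(k) = B(k−1)f(k)/C(k) = k*(k - 2)*(k + 2)/(3*(k**2 + k - 1)).
Check: Δs_k = -3*k**2 - 3*k + 3. ✓
Sum = s_(8) − s_(1); s_(8) = -480, s_(1) = 3 ⇒ -483.

Σ = -483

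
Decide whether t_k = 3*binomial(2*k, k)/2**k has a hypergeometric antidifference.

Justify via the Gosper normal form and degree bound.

No — t_k has no hypergeometric antidifference.

Compute t_(k+1)/t_k: get (2*k + 1)/(k + 1).
Normal form (A,B,C) = (2*k + 1, k + 1, 1).
Need (2*k + 1)·f(k+1) − (k)·f(k) = 1.
From deg A=1, deg B=1, deg C=0: d=-1.
Negative degree bound (-1): no f exists, t_k not Gosper-summable.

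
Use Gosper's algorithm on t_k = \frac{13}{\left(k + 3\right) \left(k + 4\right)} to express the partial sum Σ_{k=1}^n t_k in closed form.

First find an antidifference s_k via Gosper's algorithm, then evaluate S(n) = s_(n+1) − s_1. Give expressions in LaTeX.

Ratio r(k) = (k + 3)/(k + 5).
Gosper form: A/B · C(k+1)/C(k) with A=k + 3, B=k + 5, C=1.
Need (k + 3)·f(k+1) − (k + 4)·f(k) = 1.
Degrees (1,1,0) ⇒ d ≤ 1.
Solving with deg f ≤ 1: f(k) = k/3.
Then R = B(k−1)f/C = k*(k + 4)/3, so s_k = R(k)·t_k = 13*k/(3*(k + 3)).
Verify: 13/(k**2 + 7*k + 12) matches t_k.
s_(n+1) = 13*(n + 1)/(3*(n + 4)) and s_(1) = 13/12, so S(n) = 13*n/(4*(n + 4)).

S(n) = \frac{13 n}{4 \left(n + 4\right)}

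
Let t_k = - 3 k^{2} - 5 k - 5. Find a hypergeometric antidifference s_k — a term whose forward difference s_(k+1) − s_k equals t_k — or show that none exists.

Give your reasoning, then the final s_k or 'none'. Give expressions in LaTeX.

s_k = k \left(- k^{2} - k - 3\right)

The ratio is (3*k**2 + 11*k + 13)/(3*k**2 + 5*k + 5).
Factor: A=1; B=1; C=k**2 + 5*k/3 + 5/3.
Need (1)·f(k+1) − (1)·f(k) = k**2 + 5*k/3 + 5/3.
d = 3 from the (0,0,2) case.
A polynomial solution: f(k) = k*(k**2 + k + 3)/3.
R(k) = B(k−1)·f(k)/C(k) = k*(k**2 + k + 3)/(3*k**2 + 5*k + 5); s_k = R·t_k = k*(-k**2 - k - 3).
s_(k+1) − s_k = -3*k**2 - 5*k - 5 = t_k.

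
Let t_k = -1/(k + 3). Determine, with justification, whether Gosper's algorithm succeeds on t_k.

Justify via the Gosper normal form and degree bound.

Ratio r(k) = (k + 3)/(k + 4).
So A=k + 3 and B=k + 4, with C=1.
Set up (k + 3)·f(k+1) − (k + 3)·f(k) − (1) = 0.
d = 0 from the (1,1,0) case.
Write f(k) = c0. Then LHS − RHS = -1, requiring -1 = 0: contradictory. No certificate.

No — key equation has no polynomial f.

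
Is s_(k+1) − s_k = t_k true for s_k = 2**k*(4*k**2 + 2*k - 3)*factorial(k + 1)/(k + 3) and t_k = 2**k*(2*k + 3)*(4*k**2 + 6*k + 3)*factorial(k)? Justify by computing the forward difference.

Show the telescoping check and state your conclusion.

s_(k+1) = 2**(k + 1)*(4*k**2 + 10*k + 3)*factorial(k + 2)/(k + 4)
s_(k+1) − s_k = 2**k*(8*k**4 + 56*k**3 + 136*k**2 + 145*k + 48)*factorial(k + 1)/((k + 3)*(k + 4))
(s_(k+1) − s_k) − t_k = -2**(k + 1)*(8*k**4 + 48*k**3 + 92*k**2 + 79*k + 30)*factorial(k)/((k + 3)*(k + 4))

Invalid: residual -2**(k + 1)*(8*k**4 + 48*k**3 + 92*k**2 + 79*k + 30)*factorial(k)/((k + 3)*(k + 4)) ≠ 0.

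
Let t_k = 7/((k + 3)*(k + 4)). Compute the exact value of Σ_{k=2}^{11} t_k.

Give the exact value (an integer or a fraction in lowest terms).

Ratio r(k) = (k + 3)/(k + 5).
Take A(k)=k + 3, B(k)=k + 5, C(k)=1.
Set up (k + 3)·f(k+1) − (k + 4)·f(k) − (1) = 0.
deg f ≤ 1 (via 1,1,0).
Solving with deg f ≤ 1: f(k) = k/3.
Get s_k = R·t_k = 7*k/(3*(k + 3)) with R(k) = B(k−1)f(k)/C(k) = k*(k + 4)/3.
Verify: 7/(k**2 + 7*k + 12) matches t_k.
Telescoping: Σ = s_(12) − s_(2) = 28/15 − (14/15) = 14/15.

Σ = 14/15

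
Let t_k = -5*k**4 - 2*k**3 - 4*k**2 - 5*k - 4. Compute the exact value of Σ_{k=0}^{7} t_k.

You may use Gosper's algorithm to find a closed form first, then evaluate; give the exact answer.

r(k) = (5*k**4 + 22*k**3 + 40*k**2 + 39*k + 20)/(5*k**4 + 2*k**3 + 4*k**2 + 5*k + 4) after simplifying.
Normal form (A,B,C) = (1, 1, k**4 + 2*k**3/5 + 4*k**2/5 + k + 4/5).
Solve (1)·f(k+1) − (1)·f(k) = k**4 + 2*k**3/5 + 4*k**2/5 + k + 4/5.
Degrees (0,0,4) ⇒ d ≤ 5.
Match coefficients ⇒ f(k) = k*(k**4 - 2*k**3 + 2*k**2 + k + 2)/5.
Get s_k = R·t_k = k*(-k**4 + 2*k**3 - 2*k**2 - k - 2) with R(k) = B(k−1)f(k)/C(k) = k*(k**4 - 2*k**3 + 2*k**2 + k + 2)/(5*k**4 + 2*k**3 + 4*k**2 + 5*k + 4).
Verify: -5*k**4 - 2*k**3 - 4*k**2 - 5*k - 4 matches t_k.
Sum = s_(8) − s_(0); s_(8) = -25680, s_(0) = 0 ⇒ -25680.

Σ = -25680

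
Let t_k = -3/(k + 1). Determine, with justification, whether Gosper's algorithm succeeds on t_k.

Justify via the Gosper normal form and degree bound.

t_(k+1)/t_k = (k + 1)/(k + 2).
A = k + 1, B = k + 2, C = 1.
Key eq: (k + 1)·f(k+1) = (k + 1)·f(k) + (1).
From deg A=1, deg B=1, deg C=0: d=0.
f = c0 ⇒ A·f(k+1) − B(k−1)·f(k) − C = -1. The system {-1 = 0} is inconsistent; no antidifference.

No — key equation has no polynomial f.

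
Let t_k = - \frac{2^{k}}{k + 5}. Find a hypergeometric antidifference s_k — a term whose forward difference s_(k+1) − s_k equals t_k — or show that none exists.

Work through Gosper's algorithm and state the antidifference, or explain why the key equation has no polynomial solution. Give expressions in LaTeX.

none (Gosper's algorithm certifies no s_k)

r(k) = 2*(k + 5)/(k + 6) after simplifying.
Take A(k)=2*k + 10, B(k)=k + 6, C(k)=1.
Set up (2*k + 10)·f(k+1) − (k + 5)·f(k) − (1) = 0.
From deg A=1, deg B=1, deg C=0: d=-1.
d = -1 < 0 ⇒ no nonzero polynomial f; not summable.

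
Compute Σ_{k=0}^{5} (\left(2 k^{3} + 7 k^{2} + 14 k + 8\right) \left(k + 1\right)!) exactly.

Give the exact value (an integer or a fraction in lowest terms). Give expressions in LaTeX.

Σ = 403198

Ratio r(k) = (2*k**4 + 17*k**3 + 60*k**2 + 99*k + 62)/(2*k**3 + 7*k**2 + 14*k + 8).
Gosper form: A/B · C(k+1)/C(k) with A=k + 2, B=1, C=k**3 + 7*k**2/2 + 7*k + 4.
Need (k + 2)·f(k+1) − (1)·f(k) = k**3 + 7*k**2/2 + 7*k + 4.
Degrees (1,0,3) ⇒ d ≤ 2.
Solve for f: f(k) = (2*k**2 + k + 2)/2 (degree 2 ≤ 2).
Then R = B(k−1)f/C = (2*k**2 + k + 2)/(2*k**3 + 7*k**2 + 14*k + 8), so s_k = R(k)·t_k = (2*k**2 + k + 2)*factorial(k + 1).
s_(k+1) − s_k = (2*k**3 + 7*k**2 + 14*k + 8)*factorial(k + 1) = t_k.
Telescoping: Σ = s_(6) − s_(0) = 403200 − (2) = 403198.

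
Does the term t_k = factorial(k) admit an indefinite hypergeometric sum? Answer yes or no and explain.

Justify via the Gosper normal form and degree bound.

No — key equation has no polynomial f.

Compute t_(k+1)/t_k: get k + 1.
So A=k + 1 and B=1, with C=1.
Key eq: (k + 1)·f(k+1) = (1)·f(k) + (1).
From deg A=1, deg B=0, deg C=0: d=-1.
Negative degree bound (-1): no f exists, t_k not Gosper-summable.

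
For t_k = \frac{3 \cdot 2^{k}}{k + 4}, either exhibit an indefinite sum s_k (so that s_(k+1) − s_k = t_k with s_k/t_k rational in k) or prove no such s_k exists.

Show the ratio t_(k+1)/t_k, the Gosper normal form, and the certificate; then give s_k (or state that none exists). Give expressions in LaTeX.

none (Gosper's algorithm certifies no s_k)

Step 1: r(k) = 2*(k + 4)/(k + 5).
Normal form (A,B,C) = (2*k + 8, k + 5, 1).
Need (2*k + 8)·f(k+1) − (k + 4)·f(k) = 1.
Bound: deg f ≤ -1.
Negative degree bound (-1): no f exists, t_k not Gosper-summable.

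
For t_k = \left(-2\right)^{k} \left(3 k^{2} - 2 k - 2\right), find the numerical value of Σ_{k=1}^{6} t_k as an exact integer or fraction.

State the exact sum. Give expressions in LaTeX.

Step 1: r(k) = 2*(-3*k**2 - 4*k + 1)/(3*k**2 - 2*k - 2).
Normal form (A,B,C) = (-2, 1, k**2 - 2*k/3 - 2/3).
Set up (-2)·f(k+1) − (1)·f(k) − (k**2 - 2*k/3 - 2/3) = 0.
Degrees (0,0,2) ⇒ d ≤ 2.
Match coefficients ⇒ f(k) = -k*(k - 2)/3.
R(k) = B(k−1)·f(k)/C(k) = -k*(k - 2)/(3*k**2 - 2*k - 2); s_k = R·t_k = (-2)**k*k*(2 - k).
Verify: (-2)**k*(3*k**2 - 2*k - 2) matches t_k.
Sum = s_(7) − s_(1); s_(7) = 4480, s_(1) = -2 ⇒ 4482.

Σ = 4482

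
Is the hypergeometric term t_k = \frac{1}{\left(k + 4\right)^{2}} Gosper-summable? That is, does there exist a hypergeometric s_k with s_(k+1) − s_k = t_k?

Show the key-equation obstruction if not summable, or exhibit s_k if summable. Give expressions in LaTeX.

No — t_k has no hypergeometric antidifference.

Ratio r(k) = (k + 4)**2/(k + 5)**2.
Normal form (A,B,C) = (k**2 + 8*k + 16, k**2 + 10*k + 25, 1).
Need (k**2 + 8*k + 16)·f(k+1) − (k**2 + 8*k + 16)·f(k) = 1.
From deg A=2, deg B=2, deg C=0: d=0.
Put f(k) = c0: A·f(k+1) − B(k−1)·f(k) − C = -1; need -1 = 0 — inconsistent ⇒ no f, not summable.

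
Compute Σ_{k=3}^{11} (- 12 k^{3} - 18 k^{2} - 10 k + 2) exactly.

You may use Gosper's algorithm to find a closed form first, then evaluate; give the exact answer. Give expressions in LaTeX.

Compute t_(k+1)/t_k: get (6*k**3 + 27*k**2 + 41*k + 19)/(6*k**3 + 9*k**2 + 5*k - 1).
Factor: A=1; B=1; C=k**3 + 3*k**2/2 + 5*k/6 - 1/6.
Key eq: (1)·f(k+1) = (1)·f(k) + (k**3 + 3*k**2/2 + 5*k/6 - 1/6).
deg f ≤ 4 (via 0,0,3).
A polynomial solution: f(k) = k*(3*k**3 - k - 4)/12.
So s_k = (B(k−1)f/C)·t_k = (k*(3*k**3 - k - 4)/(2*(6*k**3 + 9*k**2 + 5*k - 1)))·t_k = k*(-3*k**3 + k + 4).
s_(k+1) − s_k = -12*k**3 - 18*k**2 - 10*k + 2 = t_k.
Σ_(k=3)^(11) t_k = s_(12) − s_(3) = -62016 − (-222) = -61794.

Σ = -61794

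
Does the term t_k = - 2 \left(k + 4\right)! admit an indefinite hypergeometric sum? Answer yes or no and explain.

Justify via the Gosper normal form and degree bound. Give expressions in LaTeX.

No — key equation has no polynomial f.

r(k) = k + 5 after simplifying.
A = k + 5, B = 1, C = 1.
Need (k + 5)·f(k+1) − (1)·f(k) = 1.
From deg A=1, deg B=0, deg C=0: d=-1.
d = -1 < 0 ⇒ no nonzero polynomial f; not summable.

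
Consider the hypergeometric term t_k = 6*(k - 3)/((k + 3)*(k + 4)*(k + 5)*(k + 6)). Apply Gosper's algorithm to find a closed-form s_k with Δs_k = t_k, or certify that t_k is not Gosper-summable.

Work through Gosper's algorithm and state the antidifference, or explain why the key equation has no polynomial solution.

s_k = k*(-k**2 - 12*k - 107)/(20*(k + 3)*(k + 4)*(k + 5))

The ratio is (k - 2)*(k + 3)/((k - 3)*(k + 7)).
Factor: A=k + 3; B=k + 7; C=k - 3.
f must satisfy (k + 3)·f(k+1) − (k + 6)·f(k) = k - 3.
From deg A=1, deg B=1, deg C=1: d=3.
A polynomial solution: f(k) = -k*(k**2 + 12*k + 107)/120.
Certificate R = B(k−1)f/C = -k*(k + 6)*(k**2 + 12*k + 107)/(120*(k - 3)) gives s_k = k*(-k**2 - 12*k - 107)/(20*(k + 3)*(k + 4)*(k + 5)).
Check: Δs_k = 6*(k - 3)/(k**4 + 18*k**3 + 119*k**2 + 342*k + 360). ✓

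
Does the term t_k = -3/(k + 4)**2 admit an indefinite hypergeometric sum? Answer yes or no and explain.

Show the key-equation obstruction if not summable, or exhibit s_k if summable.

Compute t_(k+1)/t_k: get (k + 4)**2/(k + 5)**2.
Take A(k)=k**2 + 8*k + 16, B(k)=k**2 + 10*k + 25, C(k)=1.
f must satisfy (k**2 + 8*k + 16)·f(k+1) − (k**2 + 8*k + 16)·f(k) = 1.
Degrees (2,2,0) ⇒ d ≤ 0.
f = c0 ⇒ A·f(k+1) − B(k−1)·f(k) − C = -1. The system {-1 = 0} is inconsistent; no antidifference.

No — key equation has no polynomial f.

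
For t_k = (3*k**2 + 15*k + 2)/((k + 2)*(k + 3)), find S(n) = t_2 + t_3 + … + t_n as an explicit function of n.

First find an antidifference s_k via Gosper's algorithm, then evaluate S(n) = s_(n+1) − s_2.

t_(k+1)/t_k = (k + 2)*(15*k + 3*(k + 1)**2 + 17)/((k + 4)*(3*k**2 + 15*k + 2)).
Gosper form: A/B · C(k+1)/C(k) with A=k + 2, B=k + 4, C=k**2 + 5*k + 2/3.
f must satisfy (k + 2)·f(k+1) − (k + 3)·f(k) = k**2 + 5*k + 2/3.
Degrees (1,1,2) ⇒ d ≤ 2.
Match coefficients ⇒ f(k) = k*(3*k - 2)/3.
R(k) = B(k−1)·f(k)/C(k) = k*(k + 3)*(3*k - 2)/(3*k**2 + 15*k + 2); s_k = R·t_k = k*(3*k - 2)/(k + 2).
Check: Δs_k = (3*k**2 + 15*k + 2)/(k**2 + 5*k + 6). ✓
Evaluate: s_(n+1) = (3*n**2 + 4*n + 1)/(n + 3); subtract s_(2) = 2 ⇒ S(n) = (3*n**2 + 2*n - 5)/(n + 3).

S(n) = (3*n**2 + 2*n - 5)/(n + 3)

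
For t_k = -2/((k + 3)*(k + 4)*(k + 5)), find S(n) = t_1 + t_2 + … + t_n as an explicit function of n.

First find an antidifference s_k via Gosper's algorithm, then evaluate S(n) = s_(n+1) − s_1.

S(n) = n*(-n - 9)/(20*(n**2 + 9*n + 20))

t_(k+1)/t_k = (k + 3)/(k + 6).
Factor: A=k + 3; B=k + 6; C=1.
Need (k + 3)·f(k+1) − (k + 5)·f(k) = 1.
From deg A=1, deg B=1, deg C=0: d=2.
Coefficient equations give f(k) = k*(k + 7)/24.
R(k) = B(k−1)·f(k)/C(k) = k*(k + 5)*(k + 7)/24; s_k = R·t_k = k*(-k - 7)/(12*(k + 3)*(k + 4)).
s_(k+1) − s_k = -2/(k**3 + 12*k**2 + 47*k + 60) = t_k.
s_(n+1) = (-n**2 - 9*n - 8)/(12*(n**2 + 9*n + 20)) and s_(1) = -1/30, so S(n) = n*(-n - 9)/(20*(n**2 + 9*n + 20)).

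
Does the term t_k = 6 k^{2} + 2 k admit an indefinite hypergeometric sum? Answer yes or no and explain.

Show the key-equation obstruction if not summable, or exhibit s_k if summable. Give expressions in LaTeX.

t_(k+1)/t_k = (k + 3*(k + 1)**2 + 1)/(k*(3*k + 1)).
So A=1 and B=1, with C=k**2 + k/3.
f must satisfy (1)·f(k+1) − (1)·f(k) = k**2 + k/3.
deg f ≤ 3 (via 0,0,2).
Solving with deg f ≤ 3: f(k) = k**2*(k - 1)/3.
Get s_k = R·t_k = 2*k**2*(k - 1) with R(k) = B(k−1)f(k)/C(k) = k*(k - 1)/(3*k + 1).
Verify: 2*k*(3*k + 1) matches t_k.

Yes. s_k = 2 k^{2} \left(k - 1\right).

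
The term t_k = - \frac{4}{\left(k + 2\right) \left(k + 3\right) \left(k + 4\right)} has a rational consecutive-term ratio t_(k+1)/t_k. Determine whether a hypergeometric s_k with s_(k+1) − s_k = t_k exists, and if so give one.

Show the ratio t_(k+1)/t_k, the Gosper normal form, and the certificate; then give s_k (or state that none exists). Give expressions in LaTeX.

s_k = \frac{k \left(- k - 5\right)}{3 \left(k + 2\right) \left(k + 3\right)}

The ratio is (k + 2)/(k + 5).
Normal form (A,B,C) = (k + 2, k + 5, 1).
Set up (k + 2)·f(k+1) − (k + 4)·f(k) − (1) = 0.
deg f ≤ 2 (via 1,1,0).
Solving with deg f ≤ 2: f(k) = k*(k + 5)/12.
Then R = B(k−1)f/C = k*(k + 4)*(k + 5)/12, so s_k = R(k)·t_k = k*(-k - 5)/(3*(k + 2)*(k + 3)).
Verify: -4/(k**3 + 9*k**2 + 26*k + 24) matches t_k.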